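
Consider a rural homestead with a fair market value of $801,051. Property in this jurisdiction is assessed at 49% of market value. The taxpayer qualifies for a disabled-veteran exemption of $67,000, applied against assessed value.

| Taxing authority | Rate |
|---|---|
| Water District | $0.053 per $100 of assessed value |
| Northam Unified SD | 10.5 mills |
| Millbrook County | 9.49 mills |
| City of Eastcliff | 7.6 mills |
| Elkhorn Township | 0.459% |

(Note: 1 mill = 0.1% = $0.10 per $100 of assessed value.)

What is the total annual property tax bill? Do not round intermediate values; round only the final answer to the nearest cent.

Assessed value = $801,051 × 0.49 = $392,514.99
Taxable value = $392,514.99 − $67,000 = $325,514.99
Water District: $325,514.99 × 0.00053 = $172.5229447
Northam Unified SD: $325,514.99 × 0.0105 = $3,417.907395
Millbrook County: $325,514.99 × 0.00949 = $3,089.1372551
City of Eastcliff: $325,514.99 × 0.0076 = $2,473.913924
Elkhorn Township: $325,514.99 × 0.00459 = $1,494.1138041
Total = $10,647.5953229

$10,647.60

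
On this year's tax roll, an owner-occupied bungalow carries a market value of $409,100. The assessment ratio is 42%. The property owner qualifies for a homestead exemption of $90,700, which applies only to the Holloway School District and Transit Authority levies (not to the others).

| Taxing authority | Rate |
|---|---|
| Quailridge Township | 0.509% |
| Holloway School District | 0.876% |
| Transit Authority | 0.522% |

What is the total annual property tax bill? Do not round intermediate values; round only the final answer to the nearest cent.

Assessed value = $409,100 × 0.42 = $171,822
Quailridge Township: $171,822 × 0.00509 = $874.57398
Holloway School District: ($171,822 − $90,700) × 0.00876 = $81,122 × 0.00876 = $710.62872
Transit Authority: ($171,822 − $90,700) × 0.00522 = $81,122 × 0.00522 = $423.45684
Total = $2,008.65954

$2,008.66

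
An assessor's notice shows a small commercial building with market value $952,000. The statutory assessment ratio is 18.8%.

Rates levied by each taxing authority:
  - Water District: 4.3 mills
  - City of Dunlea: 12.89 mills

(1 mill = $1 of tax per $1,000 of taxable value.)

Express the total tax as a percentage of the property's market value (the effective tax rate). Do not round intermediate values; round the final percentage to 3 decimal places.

Assessed value = $952,000 × 0.188 = $178,976
Water District: $178,976 × 0.0043 = $769.5968
City of Dunlea: $178,976 × 0.01289 = $2,307.00064
Total tax = $3,076.59744
Effective rate = $3,076.59744 ÷ $952,000 = 0.323% of market value

0.323%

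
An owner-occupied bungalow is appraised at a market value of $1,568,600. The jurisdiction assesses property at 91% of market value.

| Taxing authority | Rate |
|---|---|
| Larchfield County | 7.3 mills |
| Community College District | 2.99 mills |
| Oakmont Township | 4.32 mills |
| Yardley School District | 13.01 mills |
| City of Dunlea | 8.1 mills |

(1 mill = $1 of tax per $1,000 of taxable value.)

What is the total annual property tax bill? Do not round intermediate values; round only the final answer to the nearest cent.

$50,987.66

Assessed value = $1,568,600 × 0.91 = $1,427,426
Larchfield County: $1,427,426 × 0.0073 = $10,420.2098
Community College District: $1,427,426 × 0.00299 = $4,268.00374
Oakmont Township: $1,427,426 × 0.00432 = $6,166.48032
Yardley School District: $1,427,426 × 0.01301 = $18,570.81226
City of Dunlea: $1,427,426 × 0.0081 = $11,562.1506
Total = $10,420.2098 + $4,268.00374 + $6,166.48032 + $18,570.81226 + $11,562.1506 = $50,987.65672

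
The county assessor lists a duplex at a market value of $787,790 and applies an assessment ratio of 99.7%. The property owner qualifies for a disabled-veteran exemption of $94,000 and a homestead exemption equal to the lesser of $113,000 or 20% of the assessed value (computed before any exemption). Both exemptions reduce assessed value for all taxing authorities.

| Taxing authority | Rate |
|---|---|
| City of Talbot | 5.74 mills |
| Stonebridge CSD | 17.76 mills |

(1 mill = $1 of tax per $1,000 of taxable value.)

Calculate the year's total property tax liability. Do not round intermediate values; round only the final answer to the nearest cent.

Assessed value = $787,790 × 0.997 = $785,426.63
Homestead exemption = min($113,000, 20% × $785,426.63) = min($113,000, $157,085.326) = $113,000 (dollar cap binds)
Taxable value = $785,426.63 − $94,000 − $113,000 = $578,426.63
City of Talbot: $578,426.63 × 0.00574 = $3,320.1688562
Stonebridge CSD: $578,426.63 × 0.01776 = $10,272.8569488
Total = $13,593.025805

$13,593.03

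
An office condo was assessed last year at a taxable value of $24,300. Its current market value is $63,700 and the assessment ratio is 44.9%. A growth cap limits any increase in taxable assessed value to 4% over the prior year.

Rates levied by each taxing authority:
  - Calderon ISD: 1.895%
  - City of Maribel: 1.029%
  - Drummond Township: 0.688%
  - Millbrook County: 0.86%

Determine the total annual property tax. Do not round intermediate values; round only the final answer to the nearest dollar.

Uncapped assessed value = $63,700 × 0.449 = $28,601.3
Cap limit = $24,300 × 1.04 = $25,272
Taxable assessed value = min($28,601.3, $25,272) = $25,272 (cap binds)
Calderon ISD: $25,272 × 0.01895 = $478.9044
City of Maribel: $25,272 × 0.01029 = $260.04888
Drummond Township: $25,272 × 0.00688 = $173.87136
Millbrook County: $25,272 × 0.0086 = $217.3392
Total = $1,130.16384

$1,130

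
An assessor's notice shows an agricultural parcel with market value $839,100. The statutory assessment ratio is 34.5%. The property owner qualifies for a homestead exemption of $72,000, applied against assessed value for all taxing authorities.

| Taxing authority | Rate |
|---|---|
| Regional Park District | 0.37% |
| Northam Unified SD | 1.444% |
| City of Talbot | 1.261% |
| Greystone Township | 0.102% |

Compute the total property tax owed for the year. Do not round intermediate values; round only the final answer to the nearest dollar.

Assessed value = $839,100 × 0.345 = $289,489.5
Taxable value = $289,489.5 − $72,000 = $217,489.5
Regional Park District: $217,489.5 × 0.0037 = $804.71115
Northam Unified SD: $217,489.5 × 0.01444 = $3,140.54838
City of Talbot: $217,489.5 × 0.01261 = $2,742.542595
Greystone Township: $217,489.5 × 0.00102 = $221.83929
Total = $804.71115 + $3,140.54838 + $2,742.542595 + $221.83929 = $6,909.641415

$6,910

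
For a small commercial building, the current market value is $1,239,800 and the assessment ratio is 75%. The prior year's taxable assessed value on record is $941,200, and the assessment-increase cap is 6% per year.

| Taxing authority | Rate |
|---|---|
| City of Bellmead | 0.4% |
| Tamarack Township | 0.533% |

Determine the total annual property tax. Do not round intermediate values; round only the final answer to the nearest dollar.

$8,676

Uncapped assessed value = $1,239,800 × 0.75 = $929,850
Cap limit = $941,200 × 1.06 = $997,672
Taxable assessed value = min($929,850, $997,672) = $929,850 (cap does not bind)
City of Bellmead: $929,850 × 0.004 = $3,719.4
Tamarack Township: $929,850 × 0.00533 = $4,956.1005
Total = $8,675.5005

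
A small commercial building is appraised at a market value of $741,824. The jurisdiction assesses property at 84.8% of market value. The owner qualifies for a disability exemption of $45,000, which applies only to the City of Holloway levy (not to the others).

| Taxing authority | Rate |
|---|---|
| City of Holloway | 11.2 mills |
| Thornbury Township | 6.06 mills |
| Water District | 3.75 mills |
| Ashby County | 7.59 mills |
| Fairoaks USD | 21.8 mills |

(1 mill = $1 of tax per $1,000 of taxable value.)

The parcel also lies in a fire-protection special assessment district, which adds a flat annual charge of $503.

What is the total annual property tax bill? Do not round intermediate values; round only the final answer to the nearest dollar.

Assessed value = $741,824 × 0.848 = $629,066.752
City of Holloway: ($629,066.752 − $45,000) × 0.0112 = $584,066.752 × 0.0112 = $6,541.5476224
Thornbury Township: $629,066.752 × 0.00606 = $3,812.14451712
Water District: $629,066.752 × 0.00375 = $2,359.00032
Ashby County: $629,066.752 × 0.00759 = $4,774.61664768
Fairoaks USD: $629,066.752 × 0.0218 = $13,713.6551936
Levies subtotal = $31,200.9643008
Total = $31,200.9643008 + $503 = $31,703.9643008

$31,704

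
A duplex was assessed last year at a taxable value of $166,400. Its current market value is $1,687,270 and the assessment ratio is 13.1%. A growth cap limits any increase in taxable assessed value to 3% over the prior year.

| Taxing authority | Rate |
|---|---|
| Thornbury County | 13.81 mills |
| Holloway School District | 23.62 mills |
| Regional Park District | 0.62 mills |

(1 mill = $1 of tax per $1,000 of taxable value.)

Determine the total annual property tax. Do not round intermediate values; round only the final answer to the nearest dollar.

Uncapped assessed value = $1,687,270 × 0.131 = $221,032.37
Cap limit = $166,400 × 1.03 = $171,392
Taxable assessed value = min($221,032.37, $171,392) = $171,392 (cap binds)
Thornbury County: $171,392 × 0.01381 = $2,366.92352
Holloway School District: $171,392 × 0.02362 = $4,048.27904
Regional Park District: $171,392 × 0.00062 = $106.26304
Total = $6,521.4656

$6,521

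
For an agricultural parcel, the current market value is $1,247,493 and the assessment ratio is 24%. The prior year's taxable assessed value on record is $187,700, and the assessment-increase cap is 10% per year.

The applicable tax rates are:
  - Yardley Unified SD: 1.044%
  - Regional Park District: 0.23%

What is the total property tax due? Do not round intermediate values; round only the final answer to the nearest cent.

Uncapped assessed value = $1,247,493 × 0.24 = $299,398.32
Cap limit = $187,700 × 1.1 = $206,470
Taxable assessed value = min($299,398.32, $206,470) = $206,470 (cap binds)
Yardley Unified SD: $206,470 × 0.01044 = $2,155.5468
Regional Park District: $206,470 × 0.0023 = $474.881
Total = $2,630.4278

$2,630.43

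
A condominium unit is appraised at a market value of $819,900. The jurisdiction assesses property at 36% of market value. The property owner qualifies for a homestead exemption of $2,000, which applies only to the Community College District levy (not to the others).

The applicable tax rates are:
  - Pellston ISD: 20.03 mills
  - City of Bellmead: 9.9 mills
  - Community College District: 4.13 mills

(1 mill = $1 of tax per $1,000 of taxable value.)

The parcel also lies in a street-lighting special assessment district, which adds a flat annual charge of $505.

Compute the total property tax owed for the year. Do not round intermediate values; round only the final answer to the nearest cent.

$10,550.03

Assessed value = $819,900 × 0.36 = $295,164
Pellston ISD: $295,164 × 0.02003 = $5,912.13492
City of Bellmead: $295,164 × 0.0099 = $2,922.1236
Community College District: ($295,164 − $2,000) × 0.00413 = $293,164 × 0.00413 = $1,210.76732
Levies subtotal = $10,045.02584
Total = $10,045.02584 + $505 = $10,550.02584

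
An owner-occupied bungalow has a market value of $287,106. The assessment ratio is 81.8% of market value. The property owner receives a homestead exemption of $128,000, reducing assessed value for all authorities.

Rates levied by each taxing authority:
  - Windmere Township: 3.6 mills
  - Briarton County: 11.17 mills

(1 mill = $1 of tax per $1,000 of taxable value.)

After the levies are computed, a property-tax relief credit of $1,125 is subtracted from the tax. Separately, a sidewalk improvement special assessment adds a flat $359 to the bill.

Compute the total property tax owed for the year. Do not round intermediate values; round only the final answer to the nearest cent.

$812.21

Assessed value = $287,106 × 0.818 = $234,852.708
Taxable value = $234,852.708 − $128,000 = $106,852.708
Windmere Township: $106,852.708 × 0.0036 = $384.6697488
Briarton County: $106,852.708 × 0.01117 = $1,193.54474836
Levies subtotal = $1,578.21449716
After credit = $1,578.21449716 − $1,125 = $453.21449716
Total = $453.21449716 + $359 = $812.21449716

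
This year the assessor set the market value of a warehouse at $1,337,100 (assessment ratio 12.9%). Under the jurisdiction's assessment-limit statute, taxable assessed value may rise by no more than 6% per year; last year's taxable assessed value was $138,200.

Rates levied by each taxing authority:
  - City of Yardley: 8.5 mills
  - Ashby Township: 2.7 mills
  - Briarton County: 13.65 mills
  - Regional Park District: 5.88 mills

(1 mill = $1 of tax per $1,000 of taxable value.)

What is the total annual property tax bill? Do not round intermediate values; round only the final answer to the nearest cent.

$4,501.70

Uncapped assessed value = $1,337,100 × 0.129 = $172,485.9
Cap limit = $138,200 × 1.06 = $146,492
Taxable assessed value = min($172,485.9, $146,492) = $146,492 (cap binds)
City of Yardley: $146,492 × 0.0085 = $1,245.182
Ashby Township: $146,492 × 0.0027 = $395.5284
Briarton County: $146,492 × 0.01365 = $1,999.6158
Regional Park District: $146,492 × 0.00588 = $861.37296
Total = $4,501.69916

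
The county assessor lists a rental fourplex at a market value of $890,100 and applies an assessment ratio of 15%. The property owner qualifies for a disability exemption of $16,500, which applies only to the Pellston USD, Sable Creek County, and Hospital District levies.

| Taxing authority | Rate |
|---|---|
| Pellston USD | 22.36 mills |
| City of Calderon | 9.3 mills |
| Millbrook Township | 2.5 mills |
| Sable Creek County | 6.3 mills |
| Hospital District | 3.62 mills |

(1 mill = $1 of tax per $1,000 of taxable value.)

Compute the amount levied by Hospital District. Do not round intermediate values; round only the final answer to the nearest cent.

Assessed value = $890,100 × 0.15 = $133,515
Hospital District taxable value = $133,515 − $16,500 = $117,015
Hospital District levy = $117,015 × 0.00362 = $423.5943

$423.59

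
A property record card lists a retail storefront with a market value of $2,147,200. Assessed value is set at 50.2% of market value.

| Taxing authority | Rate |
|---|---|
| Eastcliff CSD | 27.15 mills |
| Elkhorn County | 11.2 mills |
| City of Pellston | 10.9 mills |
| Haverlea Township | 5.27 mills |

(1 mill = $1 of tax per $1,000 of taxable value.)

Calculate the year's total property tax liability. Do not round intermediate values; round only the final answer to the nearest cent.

$58,766.80

Assessed value = $2,147,200 × 0.502 = $1,077,894.4
Eastcliff CSD: $1,077,894.4 × 0.02715 = $29,264.83296
Elkhorn County: $1,077,894.4 × 0.0112 = $12,072.41728
City of Pellston: $1,077,894.4 × 0.0109 = $11,749.04896
Haverlea Township: $1,077,894.4 × 0.00527 = $5,680.503488
Total = $29,264.83296 + $12,072.41728 + $11,749.04896 + $5,680.503488 = $58,766.802688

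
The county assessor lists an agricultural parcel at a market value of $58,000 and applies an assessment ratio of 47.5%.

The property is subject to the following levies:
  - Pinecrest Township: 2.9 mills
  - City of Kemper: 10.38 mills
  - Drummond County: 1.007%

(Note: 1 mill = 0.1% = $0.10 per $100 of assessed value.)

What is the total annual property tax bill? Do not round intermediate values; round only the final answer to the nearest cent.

Assessed value = $58,000 × 0.475 = $27,550
Pinecrest Township: $27,550 × 0.0029 = $79.895
City of Kemper: $27,550 × 0.01038 = $285.969
Drummond County: $27,550 × 0.01007 = $277.4285
Total = $643.2925

$643.29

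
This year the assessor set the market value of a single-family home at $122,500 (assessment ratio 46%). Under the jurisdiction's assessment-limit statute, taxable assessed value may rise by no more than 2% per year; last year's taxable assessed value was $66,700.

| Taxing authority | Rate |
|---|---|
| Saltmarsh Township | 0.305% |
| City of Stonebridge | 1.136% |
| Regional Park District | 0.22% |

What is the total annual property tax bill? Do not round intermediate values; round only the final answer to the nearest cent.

Uncapped assessed value = $122,500 × 0.46 = $56,350
Cap limit = $66,700 × 1.02 = $68,034
Taxable assessed value = min($56,350, $68,034) = $56,350 (cap does not bind)
Saltmarsh Township: $56,350 × 0.00305 = $171.8675
City of Stonebridge: $56,350 × 0.01136 = $640.136
Regional Park District: $56,350 × 0.0022 = $123.97
Total = $935.9735

$935.97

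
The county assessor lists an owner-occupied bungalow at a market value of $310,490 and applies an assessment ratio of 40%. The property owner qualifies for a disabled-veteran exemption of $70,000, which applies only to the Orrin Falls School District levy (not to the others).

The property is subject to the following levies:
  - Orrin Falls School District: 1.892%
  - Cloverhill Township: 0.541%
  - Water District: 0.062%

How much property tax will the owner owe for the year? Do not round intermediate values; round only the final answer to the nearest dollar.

$1,774

Assessed value = $310,490 × 0.4 = $124,196
Orrin Falls School District: ($124,196 − $70,000) × 0.01892 = $54,196 × 0.01892 = $1,025.38832
Cloverhill Township: $124,196 × 0.00541 = $671.90036
Water District: $124,196 × 0.00062 = $77.00152
Total = $1,774.2902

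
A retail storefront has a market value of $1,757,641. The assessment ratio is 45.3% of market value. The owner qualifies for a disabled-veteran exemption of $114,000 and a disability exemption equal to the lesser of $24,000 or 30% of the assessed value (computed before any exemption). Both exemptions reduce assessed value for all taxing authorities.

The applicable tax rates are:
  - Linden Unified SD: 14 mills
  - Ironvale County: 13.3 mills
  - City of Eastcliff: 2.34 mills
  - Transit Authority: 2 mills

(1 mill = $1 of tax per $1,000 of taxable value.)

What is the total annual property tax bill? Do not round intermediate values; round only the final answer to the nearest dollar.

$20,826

Assessed value = $1,757,641 × 0.453 = $796,211.373
Disability exemption = min($24,000, 30% × $796,211.373) = min($24,000, $238,863.4119) = $24,000 (dollar cap binds)
Taxable value = $796,211.373 − $114,000 − $24,000 = $658,211.373
Linden Unified SD: $658,211.373 × 0.014 = $9,214.959222
Ironvale County: $658,211.373 × 0.0133 = $8,754.2112609
City of Eastcliff: $658,211.373 × 0.00234 = $1,540.21461282
Transit Authority: $658,211.373 × 0.002 = $1,316.422746
Total = $20,825.80784172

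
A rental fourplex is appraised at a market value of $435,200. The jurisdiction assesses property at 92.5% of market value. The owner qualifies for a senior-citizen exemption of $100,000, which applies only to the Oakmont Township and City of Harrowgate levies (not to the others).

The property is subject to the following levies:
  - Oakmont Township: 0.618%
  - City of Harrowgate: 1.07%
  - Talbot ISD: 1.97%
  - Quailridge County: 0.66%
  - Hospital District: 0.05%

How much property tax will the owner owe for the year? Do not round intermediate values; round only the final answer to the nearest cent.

$15,895.82

Assessed value = $435,200 × 0.925 = $402,560
Oakmont Township: ($402,560 − $100,000) × 0.00618 = $302,560 × 0.00618 = $1,869.8208
City of Harrowgate: ($402,560 − $100,000) × 0.0107 = $302,560 × 0.0107 = $3,237.392
Talbot ISD: $402,560 × 0.0197 = $7,930.432
Quailridge County: $402,560 × 0.0066 = $2,656.896
Hospital District: $402,560 × 0.0005 = $201.28
Total = $15,895.8208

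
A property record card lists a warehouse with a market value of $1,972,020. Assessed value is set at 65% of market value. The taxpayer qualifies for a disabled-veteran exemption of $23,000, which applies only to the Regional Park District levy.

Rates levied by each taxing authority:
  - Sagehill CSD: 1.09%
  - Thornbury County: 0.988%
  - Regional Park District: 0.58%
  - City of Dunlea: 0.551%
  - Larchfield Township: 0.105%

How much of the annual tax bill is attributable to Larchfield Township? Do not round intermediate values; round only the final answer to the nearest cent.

Assessed value = $1,972,020 × 0.65 = $1,281,813
Larchfield Township taxable value = $1,281,813 (exemption does not apply)
Larchfield Township levy = $1,281,813 × 0.00105 = $1,345.90365

$1,345.90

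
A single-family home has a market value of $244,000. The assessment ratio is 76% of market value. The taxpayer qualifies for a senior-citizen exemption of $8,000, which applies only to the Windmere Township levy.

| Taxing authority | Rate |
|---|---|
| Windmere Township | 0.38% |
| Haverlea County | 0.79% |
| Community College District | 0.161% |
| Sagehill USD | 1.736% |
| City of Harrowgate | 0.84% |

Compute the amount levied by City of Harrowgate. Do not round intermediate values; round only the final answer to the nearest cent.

Assessed value = $244,000 × 0.76 = $185,440
City of Harrowgate taxable value = $185,440 (exemption does not apply)
City of Harrowgate levy = $185,440 × 0.0084 = $1,557.696

$1,557.70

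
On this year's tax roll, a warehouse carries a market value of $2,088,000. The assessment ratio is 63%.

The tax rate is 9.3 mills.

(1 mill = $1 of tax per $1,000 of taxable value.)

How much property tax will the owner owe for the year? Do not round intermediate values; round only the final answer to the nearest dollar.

$12,234

Assessed value = $2,088,000 × 0.63 = $1,315,440
Tax = $1,315,440 × 0.0093 = $12,233.592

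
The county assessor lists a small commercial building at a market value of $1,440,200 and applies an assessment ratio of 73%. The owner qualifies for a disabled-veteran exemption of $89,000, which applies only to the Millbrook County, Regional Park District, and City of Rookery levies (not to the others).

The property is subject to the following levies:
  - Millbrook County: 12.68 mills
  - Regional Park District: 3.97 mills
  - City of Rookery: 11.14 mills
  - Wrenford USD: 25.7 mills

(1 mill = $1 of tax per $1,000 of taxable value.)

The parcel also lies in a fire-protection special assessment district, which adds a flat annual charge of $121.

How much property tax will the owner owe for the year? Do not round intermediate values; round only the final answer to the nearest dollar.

Assessed value = $1,440,200 × 0.73 = $1,051,346
Millbrook County: ($1,051,346 − $89,000) × 0.01268 = $962,346 × 0.01268 = $12,202.54728
Regional Park District: ($1,051,346 − $89,000) × 0.00397 = $962,346 × 0.00397 = $3,820.51362
City of Rookery: ($1,051,346 − $89,000) × 0.01114 = $962,346 × 0.01114 = $10,720.53444
Wrenford USD: $1,051,346 × 0.0257 = $27,019.5922
Levies subtotal = $53,763.18754
Total = $53,763.18754 + $121 = $53,884.18754

$53,884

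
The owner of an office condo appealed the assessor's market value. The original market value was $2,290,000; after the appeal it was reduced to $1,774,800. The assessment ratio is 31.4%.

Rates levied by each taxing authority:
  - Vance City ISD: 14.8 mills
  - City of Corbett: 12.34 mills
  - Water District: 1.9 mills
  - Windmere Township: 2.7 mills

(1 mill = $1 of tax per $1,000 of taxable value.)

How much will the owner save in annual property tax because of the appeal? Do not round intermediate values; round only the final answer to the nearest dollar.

$5,135

Old assessed value = $2,290,000 × 0.314 = $719,060
New assessed value = $1,774,800 × 0.314 = $557,287.2
Combined rate = 0.0148 + 0.01234 + 0.0019 + 0.0027 = 0.03174
Old tax = $719,060 × 0.03174 = $22,822.9644
New tax = $557,287.2 × 0.03174 = $17,688.295728
Reduction = $22,822.9644 − $17,688.295728 = $5,134.668672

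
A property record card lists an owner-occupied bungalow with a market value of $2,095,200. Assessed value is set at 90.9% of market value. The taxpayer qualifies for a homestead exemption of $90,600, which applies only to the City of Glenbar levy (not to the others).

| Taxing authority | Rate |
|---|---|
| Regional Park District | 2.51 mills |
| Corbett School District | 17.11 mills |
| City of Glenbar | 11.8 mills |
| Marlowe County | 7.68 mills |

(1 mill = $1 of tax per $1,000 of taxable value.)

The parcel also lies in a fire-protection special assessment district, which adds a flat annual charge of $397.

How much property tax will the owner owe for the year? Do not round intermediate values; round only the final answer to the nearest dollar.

Assessed value = $2,095,200 × 0.909 = $1,904,536.8
Regional Park District: $1,904,536.8 × 0.00251 = $4,780.387368
Corbett School District: $1,904,536.8 × 0.01711 = $32,586.624648
City of Glenbar: ($1,904,536.8 − $90,600) × 0.0118 = $1,813,936.8 × 0.0118 = $21,404.45424
Marlowe County: $1,904,536.8 × 0.00768 = $14,626.842624
Levies subtotal = $73,398.30888
Total = $73,398.30888 + $397 = $73,795.30888

$73,795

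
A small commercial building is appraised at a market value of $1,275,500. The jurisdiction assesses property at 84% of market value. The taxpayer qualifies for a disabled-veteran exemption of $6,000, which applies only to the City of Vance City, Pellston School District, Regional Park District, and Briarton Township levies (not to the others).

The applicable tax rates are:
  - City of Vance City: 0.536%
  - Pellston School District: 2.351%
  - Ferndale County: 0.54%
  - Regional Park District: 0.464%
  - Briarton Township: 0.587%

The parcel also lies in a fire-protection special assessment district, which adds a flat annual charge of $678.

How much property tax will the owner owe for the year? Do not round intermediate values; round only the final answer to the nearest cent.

Assessed value = $1,275,500 × 0.84 = $1,071,420
City of Vance City: ($1,071,420 − $6,000) × 0.00536 = $1,065,420 × 0.00536 = $5,710.6512
Pellston School District: ($1,071,420 − $6,000) × 0.02351 = $1,065,420 × 0.02351 = $25,048.0242
Ferndale County: $1,071,420 × 0.0054 = $5,785.668
Regional Park District: ($1,071,420 − $6,000) × 0.00464 = $1,065,420 × 0.00464 = $4,943.5488
Briarton Township: ($1,071,420 − $6,000) × 0.00587 = $1,065,420 × 0.00587 = $6,254.0154
Levies subtotal = $47,741.9076
Total = $47,741.9076 + $678 = $48,419.9076

$48,419.91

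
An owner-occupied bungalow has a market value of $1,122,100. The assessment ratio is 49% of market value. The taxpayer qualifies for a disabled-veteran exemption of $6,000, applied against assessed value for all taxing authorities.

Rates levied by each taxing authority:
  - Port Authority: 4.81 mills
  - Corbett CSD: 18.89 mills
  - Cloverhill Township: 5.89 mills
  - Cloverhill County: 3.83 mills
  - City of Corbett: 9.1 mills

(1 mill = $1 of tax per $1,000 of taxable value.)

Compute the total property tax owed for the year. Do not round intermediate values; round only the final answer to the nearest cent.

Assessed value = $1,122,100 × 0.49 = $549,829
Taxable value = $549,829 − $6,000 = $543,829
Port Authority: $543,829 × 0.00481 = $2,615.81749
Corbett CSD: $543,829 × 0.01889 = $10,272.92981
Cloverhill Township: $543,829 × 0.00589 = $3,203.15281
Cloverhill County: $543,829 × 0.00383 = $2,082.86507
City of Corbett: $543,829 × 0.0091 = $4,948.8439
Total = $2,615.81749 + $10,272.92981 + $3,203.15281 + $2,082.86507 + $4,948.8439 = $23,123.60908

$23,123.61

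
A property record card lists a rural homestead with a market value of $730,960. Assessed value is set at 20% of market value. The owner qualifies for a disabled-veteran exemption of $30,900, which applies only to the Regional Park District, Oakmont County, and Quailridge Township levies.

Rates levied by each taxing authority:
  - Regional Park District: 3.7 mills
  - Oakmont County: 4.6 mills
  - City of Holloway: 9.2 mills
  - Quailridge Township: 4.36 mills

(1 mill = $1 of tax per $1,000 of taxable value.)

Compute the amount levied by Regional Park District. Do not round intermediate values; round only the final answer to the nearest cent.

$426.58

Assessed value = $730,960 × 0.2 = $146,192
Regional Park District taxable value = $146,192 − $30,900 = $115,292
Regional Park District levy = $115,292 × 0.0037 = $426.5804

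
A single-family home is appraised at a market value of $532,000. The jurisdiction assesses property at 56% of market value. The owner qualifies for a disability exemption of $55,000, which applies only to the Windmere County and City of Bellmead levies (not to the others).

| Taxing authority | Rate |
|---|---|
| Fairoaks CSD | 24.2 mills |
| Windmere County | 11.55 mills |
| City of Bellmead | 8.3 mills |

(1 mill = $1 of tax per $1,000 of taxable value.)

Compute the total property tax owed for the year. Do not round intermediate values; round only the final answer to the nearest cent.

$12,031.63

Assessed value = $532,000 × 0.56 = $297,920
Fairoaks CSD: $297,920 × 0.0242 = $7,209.664
Windmere County: ($297,920 − $55,000) × 0.01155 = $242,920 × 0.01155 = $2,805.726
City of Bellmead: ($297,920 − $55,000) × 0.0083 = $242,920 × 0.0083 = $2,016.236
Total = $12,031.626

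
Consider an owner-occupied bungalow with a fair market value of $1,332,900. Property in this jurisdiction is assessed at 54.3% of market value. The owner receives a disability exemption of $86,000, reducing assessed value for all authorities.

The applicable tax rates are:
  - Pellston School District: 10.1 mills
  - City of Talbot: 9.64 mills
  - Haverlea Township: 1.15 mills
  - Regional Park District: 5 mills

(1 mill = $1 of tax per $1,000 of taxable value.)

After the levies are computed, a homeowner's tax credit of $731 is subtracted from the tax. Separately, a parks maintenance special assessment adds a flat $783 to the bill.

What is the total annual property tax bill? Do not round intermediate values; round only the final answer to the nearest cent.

$16,563.73

Assessed value = $1,332,900 × 0.543 = $723,764.7
Taxable value = $723,764.7 − $86,000 = $637,764.7
Pellston School District: $637,764.7 × 0.0101 = $6,441.42347
City of Talbot: $637,764.7 × 0.00964 = $6,148.051708
Haverlea Township: $637,764.7 × 0.00115 = $733.429405
Regional Park District: $637,764.7 × 0.005 = $3,188.8235
Levies subtotal = $16,511.728083
After credit = $16,511.728083 − $731 = $15,780.728083
Total = $15,780.728083 + $783 = $16,563.728083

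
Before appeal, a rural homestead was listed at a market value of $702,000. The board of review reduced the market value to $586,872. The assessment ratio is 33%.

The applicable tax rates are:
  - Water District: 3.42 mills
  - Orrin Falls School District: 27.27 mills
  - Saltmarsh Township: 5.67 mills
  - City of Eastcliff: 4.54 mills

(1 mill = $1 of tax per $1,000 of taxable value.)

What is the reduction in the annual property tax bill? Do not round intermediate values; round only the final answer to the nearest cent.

Old assessed value = $702,000 × 0.33 = $231,660
New assessed value = $586,872 × 0.33 = $193,667.76
Combined rate = 0.00342 + 0.02727 + 0.00567 + 0.00454 = 0.0409
Old tax = $231,660 × 0.0409 = $9,474.894
New tax = $193,667.76 × 0.0409 = $7,921.011384
Reduction = $9,474.894 − $7,921.011384 = $1,553.882616

$1,553.88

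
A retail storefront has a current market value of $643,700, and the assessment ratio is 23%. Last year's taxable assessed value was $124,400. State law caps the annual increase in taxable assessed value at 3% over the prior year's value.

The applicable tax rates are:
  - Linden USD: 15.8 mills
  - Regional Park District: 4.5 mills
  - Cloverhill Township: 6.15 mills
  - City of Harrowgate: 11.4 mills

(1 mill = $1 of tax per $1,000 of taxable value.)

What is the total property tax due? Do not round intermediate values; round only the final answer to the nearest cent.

$4,849.80

Uncapped assessed value = $643,700 × 0.23 = $148,051
Cap limit = $124,400 × 1.03 = $128,132
Taxable assessed value = min($148,051, $128,132) = $128,132 (cap binds)
Linden USD: $128,132 × 0.0158 = $2,024.4856
Regional Park District: $128,132 × 0.0045 = $576.594
Cloverhill Township: $128,132 × 0.00615 = $788.0118
City of Harrowgate: $128,132 × 0.0114 = $1,460.7048
Total = $4,849.7962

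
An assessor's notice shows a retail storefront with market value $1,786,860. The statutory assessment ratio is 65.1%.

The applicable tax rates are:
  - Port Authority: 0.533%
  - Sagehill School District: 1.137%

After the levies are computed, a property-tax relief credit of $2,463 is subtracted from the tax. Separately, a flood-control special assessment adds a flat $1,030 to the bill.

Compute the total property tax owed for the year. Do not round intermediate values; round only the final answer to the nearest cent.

$17,993.21

Assessed value = $1,786,860 × 0.651 = $1,163,245.86
Port Authority: $1,163,245.86 × 0.00533 = $6,200.1004338
Sagehill School District: $1,163,245.86 × 0.01137 = $13,226.1054282
Levies subtotal = $19,426.205862
After credit = $19,426.205862 − $2,463 = $16,963.205862
Total = $16,963.205862 + $1,030 = $17,993.205862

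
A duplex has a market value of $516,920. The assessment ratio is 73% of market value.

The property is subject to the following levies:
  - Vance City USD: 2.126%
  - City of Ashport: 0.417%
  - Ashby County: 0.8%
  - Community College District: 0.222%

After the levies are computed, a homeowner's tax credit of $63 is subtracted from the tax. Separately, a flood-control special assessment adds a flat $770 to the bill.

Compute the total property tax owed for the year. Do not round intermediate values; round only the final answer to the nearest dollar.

$14,160

Assessed value = $516,920 × 0.73 = $377,351.6
Vance City USD: $377,351.6 × 0.02126 = $8,022.495016
City of Ashport: $377,351.6 × 0.00417 = $1,573.556172
Ashby County: $377,351.6 × 0.008 = $3,018.8128
Community College District: $377,351.6 × 0.00222 = $837.720552
Levies subtotal = $13,452.58454
After credit = $13,452.58454 − $63 = $13,389.58454
Total = $13,389.58454 + $770 = $14,159.58454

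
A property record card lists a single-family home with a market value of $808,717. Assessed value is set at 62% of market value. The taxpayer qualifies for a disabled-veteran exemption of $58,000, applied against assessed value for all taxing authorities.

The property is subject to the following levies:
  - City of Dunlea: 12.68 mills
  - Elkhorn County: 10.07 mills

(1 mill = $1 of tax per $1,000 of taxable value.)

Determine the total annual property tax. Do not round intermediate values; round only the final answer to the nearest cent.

Assessed value = $808,717 × 0.62 = $501,404.54
Taxable value = $501,404.54 − $58,000 = $443,404.54
City of Dunlea: $443,404.54 × 0.01268 = $5,622.3695672
Elkhorn County: $443,404.54 × 0.01007 = $4,465.0837178
Total = $5,622.3695672 + $4,465.0837178 = $10,087.453285

$10,087.45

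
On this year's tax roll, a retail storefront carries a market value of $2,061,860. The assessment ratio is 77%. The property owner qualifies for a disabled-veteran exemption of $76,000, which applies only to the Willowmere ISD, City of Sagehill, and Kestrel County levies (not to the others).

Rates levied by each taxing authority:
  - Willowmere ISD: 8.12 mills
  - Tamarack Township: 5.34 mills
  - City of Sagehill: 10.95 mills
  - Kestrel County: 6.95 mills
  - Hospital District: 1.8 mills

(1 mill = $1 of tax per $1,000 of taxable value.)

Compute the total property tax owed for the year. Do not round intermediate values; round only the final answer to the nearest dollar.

$50,668

Assessed value = $2,061,860 × 0.77 = $1,587,632.2
Willowmere ISD: ($1,587,632.2 − $76,000) × 0.00812 = $1,511,632.2 × 0.00812 = $12,274.453464
Tamarack Township: $1,587,632.2 × 0.00534 = $8,477.955948
City of Sagehill: ($1,587,632.2 − $76,000) × 0.01095 = $1,511,632.2 × 0.01095 = $16,552.37259
Kestrel County: ($1,587,632.2 − $76,000) × 0.00695 = $1,511,632.2 × 0.00695 = $10,505.84379
Hospital District: $1,587,632.2 × 0.0018 = $2,857.73796
Total = $50,668.363752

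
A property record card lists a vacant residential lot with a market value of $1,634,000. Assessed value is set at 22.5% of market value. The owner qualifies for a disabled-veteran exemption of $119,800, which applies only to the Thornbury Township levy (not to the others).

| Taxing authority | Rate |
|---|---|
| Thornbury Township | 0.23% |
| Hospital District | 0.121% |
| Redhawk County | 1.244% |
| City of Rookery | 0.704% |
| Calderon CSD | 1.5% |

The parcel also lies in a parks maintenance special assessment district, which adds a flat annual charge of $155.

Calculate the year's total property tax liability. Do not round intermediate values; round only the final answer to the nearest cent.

$13,846.48

Assessed value = $1,634,000 × 0.225 = $367,650
Thornbury Township: ($367,650 − $119,800) × 0.0023 = $247,850 × 0.0023 = $570.055
Hospital District: $367,650 × 0.00121 = $444.8565
Redhawk County: $367,650 × 0.01244 = $4,573.566
City of Rookery: $367,650 × 0.00704 = $2,588.256
Calderon CSD: $367,650 × 0.015 = $5,514.75
Levies subtotal = $13,691.4835
Total = $13,691.4835 + $155 = $13,846.4835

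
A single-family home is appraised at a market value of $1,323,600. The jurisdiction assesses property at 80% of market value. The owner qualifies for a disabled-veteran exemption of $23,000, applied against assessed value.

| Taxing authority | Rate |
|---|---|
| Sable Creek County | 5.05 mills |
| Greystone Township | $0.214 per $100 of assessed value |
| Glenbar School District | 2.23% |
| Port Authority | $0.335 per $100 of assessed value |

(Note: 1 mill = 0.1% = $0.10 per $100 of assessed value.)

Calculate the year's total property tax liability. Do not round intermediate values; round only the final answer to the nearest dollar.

Assessed value = $1,323,600 × 0.8 = $1,058,880
Taxable value = $1,058,880 − $23,000 = $1,035,880
Sable Creek County: $1,035,880 × 0.00505 = $5,231.194
Greystone Township: $1,035,880 × 0.00214 = $2,216.7832
Glenbar School District: $1,035,880 × 0.0223 = $23,100.124
Port Authority: $1,035,880 × 0.00335 = $3,470.198
Total = $34,018.2992

$34,018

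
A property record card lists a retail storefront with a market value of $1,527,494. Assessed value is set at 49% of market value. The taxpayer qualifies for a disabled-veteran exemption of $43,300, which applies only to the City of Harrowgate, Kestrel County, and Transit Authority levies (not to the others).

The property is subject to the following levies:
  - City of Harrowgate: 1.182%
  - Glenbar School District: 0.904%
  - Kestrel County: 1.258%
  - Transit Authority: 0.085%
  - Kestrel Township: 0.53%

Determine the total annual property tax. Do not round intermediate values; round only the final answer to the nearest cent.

Assessed value = $1,527,494 × 0.49 = $748,472.06
City of Harrowgate: ($748,472.06 − $43,300) × 0.01182 = $705,172.06 × 0.01182 = $8,335.1337492
Glenbar School District: $748,472.06 × 0.00904 = $6,766.1874224
Kestrel County: ($748,472.06 − $43,300) × 0.01258 = $705,172.06 × 0.01258 = $8,871.0645148
Transit Authority: ($748,472.06 − $43,300) × 0.00085 = $705,172.06 × 0.00085 = $599.396251
Kestrel Township: $748,472.06 × 0.0053 = $3,966.901918
Total = $28,538.6838554

$28,538.68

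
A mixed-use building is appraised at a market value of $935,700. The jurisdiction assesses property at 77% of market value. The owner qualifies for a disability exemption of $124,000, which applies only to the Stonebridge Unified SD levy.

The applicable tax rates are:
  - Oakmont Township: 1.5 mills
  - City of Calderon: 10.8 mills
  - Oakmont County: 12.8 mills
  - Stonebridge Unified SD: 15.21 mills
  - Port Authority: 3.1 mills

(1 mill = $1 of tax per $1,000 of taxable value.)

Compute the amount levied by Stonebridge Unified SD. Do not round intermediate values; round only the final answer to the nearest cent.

Assessed value = $935,700 × 0.77 = $720,489
Stonebridge Unified SD taxable value = $720,489 − $124,000 = $596,489
Stonebridge Unified SD levy = $596,489 × 0.01521 = $9,072.59769

$9,072.60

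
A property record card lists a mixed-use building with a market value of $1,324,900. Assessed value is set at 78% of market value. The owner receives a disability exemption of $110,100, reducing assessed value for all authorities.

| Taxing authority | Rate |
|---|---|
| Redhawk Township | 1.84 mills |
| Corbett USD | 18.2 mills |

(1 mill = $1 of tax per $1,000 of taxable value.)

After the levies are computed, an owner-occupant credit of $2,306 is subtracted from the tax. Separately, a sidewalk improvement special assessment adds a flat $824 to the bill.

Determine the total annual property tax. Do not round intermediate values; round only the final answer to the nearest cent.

Assessed value = $1,324,900 × 0.78 = $1,033,422
Taxable value = $1,033,422 − $110,100 = $923,322
Redhawk Township: $923,322 × 0.00184 = $1,698.91248
Corbett USD: $923,322 × 0.0182 = $16,804.4604
Levies subtotal = $18,503.37288
After credit = $18,503.37288 − $2,306 = $16,197.37288
Total = $16,197.37288 + $824 = $17,021.37288

$17,021.37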